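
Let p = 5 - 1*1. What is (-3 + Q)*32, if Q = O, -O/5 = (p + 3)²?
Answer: -7936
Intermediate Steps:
p = 4 (p = 5 - 1 = 4)
O = -245 (O = -5*(4 + 3)² = -5*7² = -5*49 = -245)
Q = -245
(-3 + Q)*32 = (-3 - 245)*32 = -248*32 = -7936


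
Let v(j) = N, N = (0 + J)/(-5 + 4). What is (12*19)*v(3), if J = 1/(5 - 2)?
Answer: -76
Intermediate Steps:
J = 1/3 ≈ 0.33333
N = -1/3 (N = (0 + 1/3)/(-5 + 4) = (1/3)/(-1) = (1/3)*(-1) = -1/3 ≈ -0.33333)
v(j) = -1/3
(12*19)*v(3) = (12*19)*(-1/3) = 228*(-1/3) = -76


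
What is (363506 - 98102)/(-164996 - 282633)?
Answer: -265404/447629 ≈ -0.59291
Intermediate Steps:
(363506 - 98102)/(-164996 - 282633) = 265404/(-447629) = 265404*(-1/447629) = -265404/447629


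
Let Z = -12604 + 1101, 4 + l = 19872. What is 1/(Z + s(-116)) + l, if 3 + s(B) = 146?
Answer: 225700479/11360 ≈ 19868.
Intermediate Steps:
l = 19868 (l = -4 + 19872 = 19868)
Z = -11503
s(B) = 143 (s(B) = -3 + 146 = 143)
1/(Z + s(-116)) + l = 1/(-11503 + 143) + 19868 = 1/(-11360) + 19868 = -1/11360 + 19868 = 225700479/11360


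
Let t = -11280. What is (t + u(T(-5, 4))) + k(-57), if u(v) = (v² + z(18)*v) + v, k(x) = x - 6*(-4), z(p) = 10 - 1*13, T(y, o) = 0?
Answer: -11313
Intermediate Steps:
z(p) = -3 (z(p) = 10 - 13 = -3)
k(x) = 24 + x (k(x) = x + 24 = 24 + x)
u(v) = v² - 2*v (u(v) = (v² - 3*v) + v = v² - 2*v)
(t + u(T(-5, 4))) + k(-57) = (-11280 + 0*(-2 + 0)) + (24 - 57) = (-11280 + 0*(-2)) - 33 = (-11280 + 0) - 33 = -11280 - 33 = -11313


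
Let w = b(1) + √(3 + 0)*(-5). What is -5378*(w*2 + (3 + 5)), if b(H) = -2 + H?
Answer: -32268 + 53780*√3 ≈ 60882.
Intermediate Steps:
w = -1 - 5*√3 (w = (-2 + 1) + √(3 + 0)*(-5) = -1 + √3*(-5) = -1 - 5*√3 ≈ -9.6602)
-5378*(w*2 + (3 + 5)) = -5378*((-1 - 5*√3)*2 + (3 + 5)) = -5378*((-2 - 10*√3) + 8) = -5378*(6 - 10*√3) = -32268 + 53780*√3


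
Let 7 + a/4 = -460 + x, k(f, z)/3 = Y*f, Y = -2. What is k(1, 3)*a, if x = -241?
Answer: 16992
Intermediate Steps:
k(f, z) = -6*f (k(f, z) = 3*(-2*f) = -6*f)
a = -2832 (a = -28 + 4*(-460 - 241) = -28 + 4*(-701) = -28 - 2804 = -2832)
k(1, 3)*a = -6*1*(-2832) = -6*(-2832) = 16992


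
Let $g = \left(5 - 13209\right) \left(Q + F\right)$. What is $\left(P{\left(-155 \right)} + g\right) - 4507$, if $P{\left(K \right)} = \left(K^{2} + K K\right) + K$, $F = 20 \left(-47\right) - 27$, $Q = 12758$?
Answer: $-155644976$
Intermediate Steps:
$F = -967$ ($F = -940 - 27 = -967$)
$P{\left(K \right)} = K + 2 K^{2}$ ($P{\left(K \right)} = \left(K^{2} + K^{2}\right) + K = 2 K^{2} + K = K + 2 K^{2}$)
$g = -155688364$ ($g = \left(5 - 13209\right) \left(12758 - 967\right) = \left(-13204\right) 11791 = -155688364$)
$\left(P{\left(-155 \right)} + g\right) - 4507 = \left(- 155 \left(1 + 2 \left(-155\right)\right) - 155688364\right) - 4507 = \left(- 155 \left(1 - 310\right) - 155688364\right) - 4507 = \left(\left(-155\right) \left(-309\right) - 155688364\right) - 4507 = \left(47895 - 155688364\right) - 4507 = -155640469 - 4507 = -155644976$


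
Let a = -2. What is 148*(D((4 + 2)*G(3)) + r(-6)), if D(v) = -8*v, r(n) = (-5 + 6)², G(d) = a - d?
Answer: 35668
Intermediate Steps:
G(d) = -2 - d
r(n) = 1 (r(n) = 1² = 1)
148*(D((4 + 2)*G(3)) + r(-6)) = 148*(-8*(4 + 2)*(-2 - 1*3) + 1) = 148*(-48*(-2 - 3) + 1) = 148*(-48*(-5) + 1) = 148*(-8*(-30) + 1) = 148*(240 + 1) = 148*241 = 35668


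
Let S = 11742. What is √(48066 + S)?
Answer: 4*√3738 ≈ 244.56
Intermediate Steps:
√(48066 + S) = √(48066 + 11742) = √59808 = 4*√3738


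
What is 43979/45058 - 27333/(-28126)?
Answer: 47471609/24371179 ≈ 1.9479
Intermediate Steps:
43979/45058 - 27333/(-28126) = 43979*(1/45058) - 27333*(-1/28126) = 3383/3466 + 27333/28126 = 47471609/24371179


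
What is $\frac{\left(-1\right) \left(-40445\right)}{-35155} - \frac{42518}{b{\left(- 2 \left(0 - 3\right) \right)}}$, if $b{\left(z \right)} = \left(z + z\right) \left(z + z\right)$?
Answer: $- \frac{150054437}{506232} \approx -296.41$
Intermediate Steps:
$b{\left(z \right)} = 4 z^{2}$ ($b{\left(z \right)} = 2 z 2 z = 4 z^{2}$)
$\frac{\left(-1\right) \left(-40445\right)}{-35155} - \frac{42518}{b{\left(- 2 \left(0 - 3\right) \right)}} = \frac{\left(-1\right) \left(-40445\right)}{-35155} - \frac{42518}{4 \left(- 2 \left(0 - 3\right)\right)^{2}} = 40445 \left(- \frac{1}{35155}\right) - \frac{42518}{4 \left(\left(-2\right) \left(-3\right)\right)^{2}} = - \frac{8089}{7031} - \frac{42518}{4 \cdot 6^{2}} = - \frac{8089}{7031} - \frac{42518}{4 \cdot 36} = - \frac{8089}{7031} - \frac{42518}{144} = - \frac{8089}{7031} - \frac{21259}{72} = - \frac{150054437}{506232}$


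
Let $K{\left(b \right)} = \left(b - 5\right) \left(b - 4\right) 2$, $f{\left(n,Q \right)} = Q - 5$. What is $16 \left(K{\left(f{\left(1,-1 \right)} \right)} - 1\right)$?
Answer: $3504$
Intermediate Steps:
$f{\left(n,Q \right)} = -5 + Q$
$K{\left(b \right)} = 2 \left(-5 + b\right) \left(-4 + b\right)$ ($K{\left(b \right)} = \left(-5 + b\right) \left(-4 + b\right) 2 = 2 \left(-5 + b\right) \left(-4 + b\right)$)
$16 \left(K{\left(f{\left(1,-1 \right)} \right)} - 1\right) = 16 \left(\left(40 - 18 \left(-5 - 1\right) + 2 \left(-5 - 1\right)^{2}\right) - 1\right) = 16 \left(\left(40 - -108 + 2 \left(-6\right)^{2}\right) - 1\right) = 16 \left(\left(40 + 108 + 2 \cdot 36\right) - 1\right) = 16 \left(\left(40 + 108 + 72\right) - 1\right) = 16 \left(220 - 1\right) = 16 \cdot 219 = 3504$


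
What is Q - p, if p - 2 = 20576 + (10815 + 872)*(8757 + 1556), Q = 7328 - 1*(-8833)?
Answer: -120532448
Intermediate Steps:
Q = 16161 (Q = 7328 + 8833 = 16161)
p = 120548609 (p = 2 + (20576 + (10815 + 872)*(8757 + 1556)) = 2 + (20576 + 11687*10313) = 2 + (20576 + 120528031) = 2 + 120548607 = 120548609)
Q - p = 16161 - 1*120548609 = 16161 - 120548609 = -120532448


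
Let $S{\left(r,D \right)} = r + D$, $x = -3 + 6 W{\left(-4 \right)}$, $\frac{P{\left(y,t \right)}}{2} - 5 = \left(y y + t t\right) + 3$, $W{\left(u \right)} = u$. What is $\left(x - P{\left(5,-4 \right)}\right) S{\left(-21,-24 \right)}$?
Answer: $5625$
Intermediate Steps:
$P{\left(y,t \right)} = 16 + 2 t^{2} + 2 y^{2}$ ($P{\left(y,t \right)} = 10 + 2 \left(\left(y y + t t\right) + 3\right) = 10 + 2 \left(\left(y^{2} + t^{2}\right) + 3\right) = 10 + 2 \left(\left(t^{2} + y^{2}\right) + 3\right) = 10 + 2 \left(3 + t^{2} + y^{2}\right) = 10 + \left(6 + 2 t^{2} + 2 y^{2}\right) = 16 + 2 t^{2} + 2 y^{2}$)
$x = -27$ ($x = -3 + 6 \left(-4\right) = -3 - 24 = -27$)
$S{\left(r,D \right)} = D + r$
$\left(x - P{\left(5,-4 \right)}\right) S{\left(-21,-24 \right)} = \left(-27 - \left(16 + 2 \left(-4\right)^{2} + 2 \cdot 5^{2}\right)\right) \left(-24 - 21\right) = \left(-27 - \left(16 + 2 \cdot 16 + 2 \cdot 25\right)\right) \left(-45\right) = \left(-27 - \left(16 + 32 + 50\right)\right) \left(-45\right) = \left(-27 - 98\right) \left(-45\right) = \left(-125\right) \left(-45\right) = 5625$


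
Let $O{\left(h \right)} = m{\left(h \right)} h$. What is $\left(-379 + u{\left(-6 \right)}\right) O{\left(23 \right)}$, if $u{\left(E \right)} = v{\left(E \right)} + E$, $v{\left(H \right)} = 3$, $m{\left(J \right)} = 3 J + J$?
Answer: $-808312$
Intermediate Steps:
$m{\left(J \right)} = 4 J$
$O{\left(h \right)} = 4 h^{2}$ ($O{\left(h \right)} = 4 h h = 4 h^{2}$)
$u{\left(E \right)} = 3 + E$
$\left(-379 + u{\left(-6 \right)}\right) O{\left(23 \right)} = \left(-379 + \left(3 - 6\right)\right) 4 \cdot 23^{2} = \left(-379 - 3\right) 4 \cdot 529 = \left(-382\right) 2116 = -808312$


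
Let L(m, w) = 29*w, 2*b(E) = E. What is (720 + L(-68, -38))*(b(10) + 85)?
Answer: -34380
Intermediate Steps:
b(E) = E/2
(720 + L(-68, -38))*(b(10) + 85) = (720 + 29*(-38))*((½)*10 + 85) = (720 - 1102)*(5 + 85) = -382*90 = -34380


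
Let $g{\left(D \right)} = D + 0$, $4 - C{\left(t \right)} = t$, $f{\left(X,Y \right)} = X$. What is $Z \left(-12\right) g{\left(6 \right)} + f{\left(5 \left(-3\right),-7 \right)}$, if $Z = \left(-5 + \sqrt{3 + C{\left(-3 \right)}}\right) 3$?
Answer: $1065 - 216 \sqrt{10} \approx 381.95$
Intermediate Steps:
$C{\left(t \right)} = 4 - t$
$g{\left(D \right)} = D$
$Z = -15 + 3 \sqrt{10}$ ($Z = \left(-5 + \sqrt{3 + \left(4 - -3\right)}\right) 3 = \left(-5 + \sqrt{3 + \left(4 + 3\right)}\right) 3 = \left(-5 + \sqrt{3 + 7}\right) 3 = \left(-5 + \sqrt{10}\right) 3 = -15 + 3 \sqrt{10} \approx -5.5132$)
$Z \left(-12\right) g{\left(6 \right)} + f{\left(5 \left(-3\right),-7 \right)} = \left(-15 + 3 \sqrt{10}\right) \left(-12\right) 6 + 5 \left(-3\right) = \left(180 - 36 \sqrt{10}\right) 6 - 15 = \left(1080 - 216 \sqrt{10}\right) - 15 = 1065 - 216 \sqrt{10}$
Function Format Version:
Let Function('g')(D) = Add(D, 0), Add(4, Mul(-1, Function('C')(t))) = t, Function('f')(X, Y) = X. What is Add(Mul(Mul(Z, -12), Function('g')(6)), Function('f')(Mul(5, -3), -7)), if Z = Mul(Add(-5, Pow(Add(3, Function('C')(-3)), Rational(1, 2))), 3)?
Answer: Add(1065, Mul(-216, Pow(10, Rational(1, 2)))) ≈ 381.95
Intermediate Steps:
Function('C')(t) = Add(4, Mul(-1, t))
Function('g')(D) = D
Z = Add(-15, Mul(3, Pow(10, Rational(1, 2)))) (Z = Mul(Add(-5, Pow(Add(3, Add(4, Mul(-1, -3))), Rational(1, 2))), 3) = Mul(Add(-5, Pow(Add(3, Add(4, 3)), Rational(1, 2))), 3) = Mul(Add(-5, Pow(Add(3, 7), Rational(1, 2))), 3) = Mul(Add(-5, Pow(10, Rational(1, 2))), 3) = Add(-15, Mul(3, Pow(10, Rational(1, 2)))) ≈ -5.5132)
Add(Mul(Mul(Z, -12), Function('g')(6)), Function('f')(Mul(5, -3), -7)) = Add(Mul(Mul(Add(-15, Mul(3, Pow(10, Rational(1, 2)))), -12), 6), Mul(5, -3)) = Add(Mul(Add(180, Mul(-36, Pow(10, Rational(1, 2)))), 6), -15) = Add(Add(1080, Mul(-216, Pow(10, Rational(1, 2)))), -15) = Add(1065, Mul(-216, Pow(10, Rational(1, 2))))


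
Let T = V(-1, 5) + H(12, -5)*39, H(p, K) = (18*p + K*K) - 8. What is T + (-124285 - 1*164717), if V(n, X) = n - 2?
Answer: -279918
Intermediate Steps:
H(p, K) = -8 + K² + 18*p (H(p, K) = (18*p + K²) - 8 = (K² + 18*p) - 8 = -8 + K² + 18*p)
V(n, X) = -2 + n
T = 9084 (T = (-2 - 1) + (-8 + (-5)² + 18*12)*39 = -3 + (-8 + 25 + 216)*39 = -3 + 233*39 = -3 + 9087 = 9084)
T + (-124285 - 1*164717) = 9084 + (-124285 - 1*164717) = 9084 + (-124285 - 164717) = 9084 - 289002 = -279918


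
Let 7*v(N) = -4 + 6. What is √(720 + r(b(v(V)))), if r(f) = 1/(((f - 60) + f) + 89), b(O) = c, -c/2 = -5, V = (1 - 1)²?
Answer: √35281/7 ≈ 26.833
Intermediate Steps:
V = 0 (V = 0² = 0)
v(N) = 2/7 (v(N) = (-4 + 6)/7 = (⅐)*2 = 2/7)
c = 10 (c = -2*(-5) = 10)
b(O) = 10
r(f) = 1/(29 + 2*f) (r(f) = 1/(((-60 + f) + f) + 89) = 1/((-60 + 2*f) + 89) = 1/(29 + 2*f))
√(720 + r(b(v(V)))) = √(720 + 1/(29 + 2*10)) = √(720 + 1/(29 + 20)) = √(720 + 1/49) = √(35281/49) = √35281/7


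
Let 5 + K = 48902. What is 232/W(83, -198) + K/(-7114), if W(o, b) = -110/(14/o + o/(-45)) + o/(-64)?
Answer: -54471415813/16669332722 ≈ -3.2678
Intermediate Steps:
K = 48897 (K = -5 + 48902 = 48897)
W(o, b) = -110/(14/o - o/45) - o/64 (W(o, b) = -110/(14/o + o*(-1/45)) + o*(-1/64) = -110/(14/o - o/45) - o/64)
232/W(83, -198) + K/(-7114) = 232/(((1/64)*83*(317430 - 1*83**2)/(-630 + 83**2))) + 48897/(-7114) = 232/(((1/64)*83*(317430 - 1*6889)/(-630 + 6889))) + 48897*(-1/7114) = 232/(((1/64)*83*(317430 - 6889)/6259)) - 48897/7114 = 232/(((1/64)*83*(1/6259)*310541)) - 48897/7114 = 232/(2343173/36416) - 48897/7114 = 232*(36416/2343173) - 48897/7114 = 8448512/2343173 - 48897/7114 = -54471415813/16669332722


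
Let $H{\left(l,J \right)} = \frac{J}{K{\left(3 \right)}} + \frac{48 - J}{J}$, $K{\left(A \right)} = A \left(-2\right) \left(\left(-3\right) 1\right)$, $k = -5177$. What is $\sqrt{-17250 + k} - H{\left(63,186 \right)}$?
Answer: $- \frac{892}{93} + i \sqrt{22427} \approx -9.5914 + 149.76 i$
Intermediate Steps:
$K{\left(A \right)} = 6 A$ ($K{\left(A \right)} = - 2 A \left(-3\right) = 6 A$)
$H{\left(l,J \right)} = \frac{J}{18} + \frac{48 - J}{J}$ ($H{\left(l,J \right)} = \frac{J}{6 \cdot 3} + \frac{48 - J}{J} = \frac{J}{18} + \frac{48 - J}{J}$)
$\sqrt{-17250 + k} - H{\left(63,186 \right)} = \sqrt{-17250 - 5177} - \left(-1 + \frac{48}{186} + \frac{1}{18} \cdot 186\right) = \sqrt{-22427} - \left(-1 + 48 \cdot \frac{1}{186} + \frac{31}{3}\right) = i \sqrt{22427} - \left(-1 + \frac{8}{31} + \frac{31}{3}\right) = i \sqrt{22427} - \frac{892}{93} = - \frac{892}{93} + i \sqrt{22427}$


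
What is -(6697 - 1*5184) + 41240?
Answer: 39727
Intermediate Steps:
-(6697 - 1*5184) + 41240 = -(6697 - 5184) + 41240 = -1*1513 + 41240 = -1513 + 41240 = 39727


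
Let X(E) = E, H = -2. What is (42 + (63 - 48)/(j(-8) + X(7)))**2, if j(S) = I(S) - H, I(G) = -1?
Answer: 123201/64 ≈ 1925.0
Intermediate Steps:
j(S) = 1 (j(S) = -1 - 1*(-2) = -1 + 2 = 1)
(42 + (63 - 48)/(j(-8) + X(7)))**2 = (42 + (63 - 48)/(1 + 7))**2 = (42 + 15/8)**2 = (351/8)**2 = 123201/64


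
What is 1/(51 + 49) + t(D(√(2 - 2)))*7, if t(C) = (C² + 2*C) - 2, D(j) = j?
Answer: -1399/100 ≈ -13.990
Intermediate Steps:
t(C) = -2 + C² + 2*C
1/(51 + 49) + t(D(√(2 - 2)))*7 = 1/(51 + 49) + (-2 + (√(2 - 2))² + 2*√(2 - 2))*7 = 1/100 + (-2 + (√0)² + 2*√0)*7 = 1/100 + (-2 + 0² + 2*0)*7 = 1/100 + (-2 + 0 + 0)*7 = 1/100 - 2*7 = 1/100 - 14 = -1399/100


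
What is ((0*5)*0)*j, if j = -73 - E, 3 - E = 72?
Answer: 0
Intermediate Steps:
E = -69 (E = 3 - 1*72 = 3 - 72 = -69)
j = -4 (j = -73 - 1*(-69) = -73 + 69 = -4)
((0*5)*0)*j = ((0*5)*0)*(-4) = (0*0)*(-4) = 0*(-4) = 0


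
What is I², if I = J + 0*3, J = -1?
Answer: 1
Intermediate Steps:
I = -1 (I = -1 + 0*3 = -1 + 0 = -1)
I² = (-1)² = 1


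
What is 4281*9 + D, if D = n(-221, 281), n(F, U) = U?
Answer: 38810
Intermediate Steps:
D = 281
4281*9 + D = 4281*9 + 281 = 38529 + 281 = 38810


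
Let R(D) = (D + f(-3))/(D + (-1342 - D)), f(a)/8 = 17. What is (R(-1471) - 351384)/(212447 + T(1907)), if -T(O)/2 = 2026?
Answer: -157185331/93222030 ≈ -1.6861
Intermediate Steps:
T(O) = -4052 (T(O) = -2*2026 = -4052)
f(a) = 136 (f(a) = 8*17 = 136)
R(D) = -68/671 - D/1342 (R(D) = (D + 136)/(D + (-1342 - D)) = (136 + D)/(-1342) = (136 + D)*(-1/1342) = -68/671 - D/1342)
(R(-1471) - 351384)/(212447 + T(1907)) = ((-68/671 - 1/1342*(-1471)) - 351384)/(212447 - 4052) = ((-68/671 + 1471/1342) - 351384)/208395 = (1335/1342 - 351384)*(1/208395) = -471555993/1342*1/208395 = -157185331/93222030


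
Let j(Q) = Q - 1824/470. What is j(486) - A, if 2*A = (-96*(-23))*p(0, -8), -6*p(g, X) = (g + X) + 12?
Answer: 286258/235 ≈ 1218.1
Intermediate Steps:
p(g, X) = -2 - X/6 - g/6 (p(g, X) = -((g + X) + 12)/6 = -((X + g) + 12)/6 = -(12 + X + g)/6 = -2 - X/6 - g/6)
A = -736 (A = ((-96*(-23))*(-2 - ⅙*(-8) - ⅙*0))/2 = (2208*(-2 + 4/3 + 0))/2 = (2208*(-⅔))/2 = (½)*(-1472) = -736)
j(Q) = -912/235 + Q (j(Q) = Q - 1824*1/470 = Q - 912/235 = -912/235 + Q)
j(486) - A = (-912/235 + 486) - 1*(-736) = 113298/235 + 736 = 286258/235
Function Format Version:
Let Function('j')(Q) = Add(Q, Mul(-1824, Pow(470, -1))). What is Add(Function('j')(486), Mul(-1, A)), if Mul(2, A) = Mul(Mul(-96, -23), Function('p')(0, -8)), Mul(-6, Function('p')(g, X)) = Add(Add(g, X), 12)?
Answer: Rational(286258, 235) ≈ 1218.1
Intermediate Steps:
Function('p')(g, X) = Add(-2, Mul(Rational(-1, 6), X), Mul(Rational(-1, 6), g)) (Function('p')(g, X) = Mul(Rational(-1, 6), Add(Add(g, X), 12)) = Mul(Rational(-1, 6), Add(Add(X, g), 12)) = Mul(Rational(-1, 6), Add(12, X, g)) = Add(-2, Mul(Rational(-1, 6), X), Mul(Rational(-1, 6), g)))
A = -736 (A = Mul(Rational(1, 2), Mul(Mul(-96, -23), Add(-2, Mul(Rational(-1, 6), -8), Mul(Rational(-1, 6), 0)))) = Mul(Rational(1, 2), Mul(2208, Add(-2, Rational(4, 3), 0))) = Mul(Rational(1, 2), Mul(2208, Rational(-2, 3))) = Mul(Rational(1, 2), -1472) = -736)
Function('j')(Q) = Add(Rational(-912, 235), Q) (Function('j')(Q) = Add(Q, Mul(-1824, Rational(1, 470))) = Add(Q, Rational(-912, 235)) = Add(Rational(-912, 235), Q))
Add(Function('j')(486), Mul(-1, A)) = Add(Add(Rational(-912, 235), 486), Mul(-1, -736)) = Add(Rational(113298, 235), 736) = Rational(286258, 235)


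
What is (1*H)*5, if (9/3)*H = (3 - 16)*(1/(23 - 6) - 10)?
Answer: 10985/51 ≈ 215.39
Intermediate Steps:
H = 2197/51 (H = ((3 - 16)*(1/(23 - 6) - 10))/3 = (-13*(1/17 - 10))/3 = (-13*(-169/17))/3 = (⅓)*(2197/17) = 2197/51 ≈ 43.078)
(1*H)*5 = (1*(2197/51))*5 = (2197/51)*5 = 10985/51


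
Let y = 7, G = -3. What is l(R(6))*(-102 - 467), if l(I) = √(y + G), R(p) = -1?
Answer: -1138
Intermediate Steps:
l(I) = 2 (l(I) = √(7 - 3) = √4 = 2)
l(R(6))*(-102 - 467) = 2*(-102 - 467) = 2*(-569) = -1138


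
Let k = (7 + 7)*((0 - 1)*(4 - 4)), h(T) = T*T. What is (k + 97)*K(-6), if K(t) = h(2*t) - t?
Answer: 14550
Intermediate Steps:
h(T) = T²
k = 0 (k = 14*(-1*0) = 14*0 = 0)
K(t) = -t + 4*t² (K(t) = (2*t)² - t = 4*t² - t = -t + 4*t²)
(k + 97)*K(-6) = (0 + 97)*(-6*(-1 + 4*(-6))) = 97*(-6*(-1 - 24)) = 97*(-6*(-25)) = 97*150 = 14550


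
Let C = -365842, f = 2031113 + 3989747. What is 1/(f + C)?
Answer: 1/5655018 ≈ 1.7683e-7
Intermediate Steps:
f = 6020860
1/(f + C) = 1/(6020860 - 365842) = 1/5655018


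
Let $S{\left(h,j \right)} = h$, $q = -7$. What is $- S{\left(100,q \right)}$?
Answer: $-100$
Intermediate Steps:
$- S{\left(100,q \right)} = \left(-1\right) 100 = -100$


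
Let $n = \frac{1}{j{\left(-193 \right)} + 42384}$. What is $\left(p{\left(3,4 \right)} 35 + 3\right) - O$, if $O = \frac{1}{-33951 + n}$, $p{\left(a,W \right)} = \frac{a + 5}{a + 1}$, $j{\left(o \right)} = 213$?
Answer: $\frac{105573427055}{1446210746} \approx 73.0$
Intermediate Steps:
$p{\left(a,W \right)} = \frac{5 + a}{1 + a}$
$n = \frac{1}{42597}$ ($n = \frac{1}{213 + 42384} = \frac{1}{42597} \approx 2.3476 \cdot 10^{-5}$)
$O = - \frac{42597}{1446210746}$ ($O = \frac{1}{-33951 + \frac{1}{42597}} = \frac{1}{- \frac{1446210746}{42597}} = - \frac{42597}{1446210746} \approx -2.9454 \cdot 10^{-5}$)
$\left(p{\left(3,4 \right)} 35 + 3\right) - O = \left(\frac{5 + 3}{1 + 3} \cdot 35 + 3\right) - - \frac{42597}{1446210746} = \left(\frac{1}{4} \cdot 8 \cdot 35 + 3\right) + \frac{42597}{1446210746} = \left(2 \cdot 35 + 3\right) + \frac{42597}{1446210746} = \left(70 + 3\right) + \frac{42597}{1446210746} = 73 + \frac{42597}{1446210746} = \frac{105573427055}{1446210746}$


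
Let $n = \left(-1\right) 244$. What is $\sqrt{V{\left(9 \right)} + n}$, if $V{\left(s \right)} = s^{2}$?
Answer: $i \sqrt{163} \approx 12.767 i$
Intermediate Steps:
$n = -244$
$\sqrt{V{\left(9 \right)} + n} = \sqrt{9^{2} - 244} = \sqrt{81 - 244} = \sqrt{-163} = i \sqrt{163}$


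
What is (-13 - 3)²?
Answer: 256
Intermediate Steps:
(-13 - 3)² = (-16)² = 256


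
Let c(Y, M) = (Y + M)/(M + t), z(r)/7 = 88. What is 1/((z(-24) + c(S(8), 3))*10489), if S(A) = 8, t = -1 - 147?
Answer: 145/936762101 ≈ 1.5479e-7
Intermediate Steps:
z(r) = 616 (z(r) = 7*88 = 616)
t = -148
c(Y, M) = (M + Y)/(-148 + M) (c(Y, M) = (Y + M)/(M - 148) = (M + Y)/(-148 + M))
1/((z(-24) + c(S(8), 3))*10489) = 1/((616 + (3 + 8)/(-148 + 3))*10489) = (1/10489)/(616 + 11/(-145)) = (1/10489)/(616 - 1/145*11) = (1/10489)/(616 - 11/145) = (1/10489)/(89309/145) = (145/89309)*(1/10489) = 145/936762101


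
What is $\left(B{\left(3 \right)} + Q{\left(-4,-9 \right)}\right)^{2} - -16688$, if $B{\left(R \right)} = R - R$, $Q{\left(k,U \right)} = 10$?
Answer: $16788$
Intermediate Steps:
$B{\left(R \right)} = 0$
$\left(B{\left(3 \right)} + Q{\left(-4,-9 \right)}\right)^{2} - -16688 = \left(0 + 10\right)^{2} - -16688 = 10^{2} + 16688 = 100 + 16688 = 16788$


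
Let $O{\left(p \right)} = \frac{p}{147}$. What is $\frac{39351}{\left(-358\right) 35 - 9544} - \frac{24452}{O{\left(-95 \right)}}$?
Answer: $\frac{2034359449}{53770} \approx 37835.0$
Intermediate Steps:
$O{\left(p \right)} = \frac{p}{147}$ ($O{\left(p \right)} = p \frac{1}{147} = \frac{p}{147}$)
$\frac{39351}{\left(-358\right) 35 - 9544} - \frac{24452}{O{\left(-95 \right)}} = \frac{39351}{\left(-358\right) 35 - 9544} - \frac{24452}{\frac{1}{147} \left(-95\right)} = \frac{39351}{-12530 - 9544} - \frac{24452}{- \frac{95}{147}} = \frac{39351}{-22074} - - \frac{3594444}{95} = 39351 \left(- \frac{1}{22074}\right) + \frac{3594444}{95} = - \frac{1009}{566} + \frac{3594444}{95} = \frac{2034359449}{53770}$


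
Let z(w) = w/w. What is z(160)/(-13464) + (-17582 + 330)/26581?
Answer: -12226711/18836136 ≈ -0.64911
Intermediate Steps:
z(w) = 1
z(160)/(-13464) + (-17582 + 330)/26581 = 1/(-13464) + (-17582 + 330)/26581 = 1*(-1/13464) - 17252*1/26581 = -1/13464 - 908/1399 = -12226711/18836136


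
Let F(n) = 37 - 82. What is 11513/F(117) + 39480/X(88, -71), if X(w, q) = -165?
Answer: -245083/495 ≈ -495.12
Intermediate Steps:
F(n) = -45
11513/F(117) + 39480/X(88, -71) = 11513/(-45) + 39480/(-165) = 11513*(-1/45) + 39480*(-1/165) = -11513/45 - 2632/11 = -245083/495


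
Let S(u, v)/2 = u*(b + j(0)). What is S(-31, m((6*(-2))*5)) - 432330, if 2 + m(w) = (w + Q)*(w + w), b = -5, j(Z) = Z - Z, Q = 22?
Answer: -432020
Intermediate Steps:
j(Z) = 0
m(w) = -2 + 2*w*(22 + w) (m(w) = -2 + (w + 22)*(w + w) = -2 + (22 + w)*(2*w) = -2 + 2*w*(22 + w))
S(u, v) = -10*u (S(u, v) = 2*(u*(-5 + 0)) = 2*(u*(-5)) = 2*(-5*u) = -10*u)
S(-31, m((6*(-2))*5)) - 432330 = -10*(-31) - 432330 = 310 - 432330 = -432020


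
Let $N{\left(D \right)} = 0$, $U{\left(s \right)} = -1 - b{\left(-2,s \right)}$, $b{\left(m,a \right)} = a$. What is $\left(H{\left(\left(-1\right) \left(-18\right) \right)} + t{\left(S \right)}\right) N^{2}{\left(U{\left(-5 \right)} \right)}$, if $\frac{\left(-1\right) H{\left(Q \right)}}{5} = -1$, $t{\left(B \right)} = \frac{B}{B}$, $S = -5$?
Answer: $0$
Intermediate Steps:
$t{\left(B \right)} = 1$
$U{\left(s \right)} = -1 - s$
$H{\left(Q \right)} = 5$ ($H{\left(Q \right)} = \left(-5\right) \left(-1\right) = 5$)
$\left(H{\left(\left(-1\right) \left(-18\right) \right)} + t{\left(S \right)}\right) N^{2}{\left(U{\left(-5 \right)} \right)} = \left(5 + 1\right) 0^{2} = 6 \cdot 0 = 0$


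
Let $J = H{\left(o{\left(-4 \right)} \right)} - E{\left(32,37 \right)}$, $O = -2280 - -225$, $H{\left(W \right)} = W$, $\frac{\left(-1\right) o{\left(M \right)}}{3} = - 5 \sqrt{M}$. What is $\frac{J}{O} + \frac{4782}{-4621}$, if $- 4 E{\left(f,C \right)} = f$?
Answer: $- \frac{9863978}{9496155} - \frac{2 i}{137} \approx -1.0387 - 0.014599 i$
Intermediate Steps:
$E{\left(f,C \right)} = - \frac{f}{4}$
$o{\left(M \right)} = 15 \sqrt{M}$ ($o{\left(M \right)} = - 3 \left(- 5 \sqrt{M}\right) = 15 \sqrt{M}$)
$O = -2055$ ($O = -2280 + 225 = -2055$)
$J = 8 + 30 i$ ($J = 15 \sqrt{-4} - \left(- \frac{1}{4}\right) 32 = 15 \cdot 2 i - -8 = 30 i + 8 = 8 + 30 i \approx 8.0 + 30.0 i$)
$\frac{J}{O} + \frac{4782}{-4621} = \frac{8 + 30 i}{-2055} + \frac{4782}{-4621} = \left(8 + 30 i\right) \left(- \frac{1}{2055}\right) + 4782 \left(- \frac{1}{4621}\right) = \left(- \frac{8}{2055} - \frac{2 i}{137}\right) - \frac{4782}{4621} = - \frac{9863978}{9496155} - \frac{2 i}{137}$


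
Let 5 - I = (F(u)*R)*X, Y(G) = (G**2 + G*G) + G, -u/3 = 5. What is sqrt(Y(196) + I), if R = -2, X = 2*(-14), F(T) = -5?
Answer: sqrt(77313) ≈ 278.05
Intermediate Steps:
u = -15 (u = -3*5 = -15)
X = -28
Y(G) = G + 2*G**2 (Y(G) = (G**2 + G**2) + G = 2*G**2 + G = G + 2*G**2)
I = 285 (I = 5 - (-5*(-2))*(-28) = 5 - 10*(-28) = 5 - 1*(-280) = 5 + 280 = 285)
sqrt(Y(196) + I) = sqrt(196*(1 + 2*196) + 285) = sqrt(196*(1 + 392) + 285) = sqrt(196*393 + 285) = sqrt(77028 + 285) = sqrt(77313)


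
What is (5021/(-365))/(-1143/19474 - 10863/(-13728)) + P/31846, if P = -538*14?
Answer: -277471975960382/14593441681095 ≈ -19.013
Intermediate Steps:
P = -7532
(5021/(-365))/(-1143/19474 - 10863/(-13728)) + P/31846 = (5021/(-365))/(-1143/19474 - 10863/(-13728)) - 7532/31846 = (5021*(-1/365))/(-1143*1/19474 - 10863*(-1/13728)) - 7532*1/31846 = -5021/(365*(-1143/19474 + 3621/4576)) - 3766/15923 = -5021/(365*2510961/3427424) - 3766/15923 = -5021/365*3427424/2510961 - 3766/15923 = -17209095904/916500765 - 3766/15923 = -277471975960382/14593441681095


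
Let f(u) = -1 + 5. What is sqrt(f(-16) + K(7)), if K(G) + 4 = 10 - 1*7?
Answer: sqrt(3) ≈ 1.7320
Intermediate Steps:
f(u) = 4
K(G) = -1 (K(G) = -4 + (10 - 1*7) = -4 + (10 - 7) = -4 + 3 = -1)
sqrt(f(-16) + K(7)) = sqrt(4 - 1) = sqrt(3)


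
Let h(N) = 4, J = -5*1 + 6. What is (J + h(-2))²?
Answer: 25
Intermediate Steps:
J = 1 (J = -5 + 6 = 1)
(J + h(-2))² = (1 + 4)² = 5² = 25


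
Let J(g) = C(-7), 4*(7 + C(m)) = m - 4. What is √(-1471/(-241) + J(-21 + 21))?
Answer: I*√847115/482 ≈ 1.9095*I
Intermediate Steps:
C(m) = -8 + m/4 (C(m) = -7 + (m - 4)/4 = -7 + (-4 + m)/4 = -7 + (-1 + m/4) = -8 + m/4)
J(g) = -39/4 (J(g) = -8 + (¼)*(-7) = -8 - 7/4 = -39/4)
√(-1471/(-241) + J(-21 + 21)) = √(-1471/(-241) - 39/4) = √(-1471*(-1/241) - 39/4) = √(1471/241 - 39/4) = √(-3515/964) = I*√847115/482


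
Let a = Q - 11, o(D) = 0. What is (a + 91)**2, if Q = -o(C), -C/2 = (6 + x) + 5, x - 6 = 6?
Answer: 6400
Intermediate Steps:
x = 12 (x = 6 + 6 = 12)
C = -46 (C = -2*((6 + 12) + 5) = -2*(18 + 5) = -2*23 = -46)
Q = 0 (Q = -1*0 = 0)
a = -11 (a = 0 - 11 = -11)
(a + 91)**2 = (-11 + 91)**2 = 80**2 = 6400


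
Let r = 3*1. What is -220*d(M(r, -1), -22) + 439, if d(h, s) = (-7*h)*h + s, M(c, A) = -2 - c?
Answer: 43779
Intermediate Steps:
r = 3
d(h, s) = s - 7*h² (d(h, s) = -7*h² + s = s - 7*h²)
-220*d(M(r, -1), -22) + 439 = -220*(-22 - 7*(-2 - 1*3)²) + 439 = -220*(-22 - 7*(-2 - 3)²) + 439 = -220*(-22 - 7*(-5)²) + 439 = -220*(-22 - 7*25) + 439 = -220*(-22 - 175) + 439 = -220*(-197) + 439 = 43340 + 439 = 43779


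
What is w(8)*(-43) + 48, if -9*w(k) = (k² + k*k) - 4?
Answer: 5764/9 ≈ 640.44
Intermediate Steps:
w(k) = 4/9 - 2*k²/9 (w(k) = -((k² + k*k) - 4)/9 = -((k² + k²) - 4)/9 = -(2*k² - 4)/9 = -(-4 + 2*k²)/9 = 4/9 - 2*k²/9)
w(8)*(-43) + 48 = (4/9 - 2/9*8²)*(-43) + 48 = (4/9 - 2/9*64)*(-43) + 48 = (4/9 - 128/9)*(-43) + 48 = -124/9*(-43) + 48 = 5332/9 + 48 = 5764/9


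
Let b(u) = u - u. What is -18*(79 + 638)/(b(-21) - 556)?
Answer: 6453/278 ≈ 23.212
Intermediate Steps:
b(u) = 0
-18*(79 + 638)/(b(-21) - 556) = -18*(79 + 638)/(0 - 556) = -12906/(-556) = -12906*(-1)/556 = -18*(-717/556) = 6453/278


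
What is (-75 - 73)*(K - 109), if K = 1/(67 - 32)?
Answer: 564472/35 ≈ 16128.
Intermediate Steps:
K = 1/35 ≈ 0.028571
(-75 - 73)*(K - 109) = (-75 - 73)*(1/35 - 109) = -148*(-3814/35) = 564472/35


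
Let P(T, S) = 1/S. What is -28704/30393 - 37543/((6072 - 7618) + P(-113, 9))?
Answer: 3290013613/140952603 ≈ 23.341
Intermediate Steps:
-28704/30393 - 37543/((6072 - 7618) + P(-113, 9)) = -28704/30393 - 37543/((6072 - 7618) + 1/9) = -28704*1/30393 - 37543/(-1546 + ⅑) = -9568/10131 - 37543/(-13913/9) = -9568/10131 - 37543*(-9/13913) = -9568/10131 + 337887/13913 = 3290013613/140952603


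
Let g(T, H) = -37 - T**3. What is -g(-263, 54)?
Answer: -18191410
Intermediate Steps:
-g(-263, 54) = -(-37 - 1*(-263)**3) = -(-37 - 1*(-18191447)) = -(-37 + 18191447) = -1*18191410 = -18191410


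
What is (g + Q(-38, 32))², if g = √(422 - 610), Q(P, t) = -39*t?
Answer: 1557316 - 4992*I*√47 ≈ 1.5573e+6 - 34223.0*I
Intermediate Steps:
g = 2*I*√47 (g = √(-188) = 2*I*√47 ≈ 13.711*I)
(g + Q(-38, 32))² = (2*I*√47 - 39*32)² = (2*I*√47 - 1248)² = (-1248 + 2*I*√47)²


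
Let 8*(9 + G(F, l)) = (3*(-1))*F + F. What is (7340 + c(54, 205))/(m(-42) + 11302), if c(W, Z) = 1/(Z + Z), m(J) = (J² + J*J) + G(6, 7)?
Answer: 3009401/6075995 ≈ 0.49529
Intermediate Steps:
G(F, l) = -9 - F/4 (G(F, l) = -9 + ((3*(-1))*F + F)/8 = -9 + (-3*F + F)/8 = -9 + (-2*F)/8 = -9 - F/4)
m(J) = -21/2 + 2*J² (m(J) = (J² + J*J) + (-9 - ¼*6) = (J² + J²) + (-9 - 3/2) = 2*J² - 21/2 = -21/2 + 2*J²)
c(W, Z) = 1/(2*Z)
(7340 + c(54, 205))/(m(-42) + 11302) = (7340 + (½)/205)/((-21/2 + 2*(-42)²) + 11302) = (7340 + (½)*(1/205))/((-21/2 + 2*1764) + 11302) = (7340 + 1/410)/((-21/2 + 3528) + 11302) = 3009401/(410*(7035/2 + 11302)) = 3009401/(410*(29639/2)) = (3009401/410)*(2/29639) = 3009401/6075995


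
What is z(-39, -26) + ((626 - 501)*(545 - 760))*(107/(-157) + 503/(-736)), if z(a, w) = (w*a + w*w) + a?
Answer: 4429581977/115552 ≈ 38334.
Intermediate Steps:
z(a, w) = a + w² + a*w (z(a, w) = (a*w + w²) + a = (w² + a*w) + a = a + w² + a*w)
z(-39, -26) + ((626 - 501)*(545 - 760))*(107/(-157) + 503/(-736)) = (-39 + (-26)² - 39*(-26)) + ((626 - 501)*(545 - 760))*(107/(-157) + 503/(-736)) = (-39 + 676 + 1014) + (125*(-215))*(107*(-1/157) + 503*(-1/736)) = 1651 - 26875*(-107/157 - 503/736) = 1651 - 26875*(-157723/115552) = 1651 + 4238805625/115552 = 4429581977/115552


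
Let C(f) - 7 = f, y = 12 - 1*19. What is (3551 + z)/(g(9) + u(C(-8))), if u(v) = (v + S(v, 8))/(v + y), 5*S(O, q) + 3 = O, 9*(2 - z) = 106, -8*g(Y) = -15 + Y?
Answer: 1274840/351 ≈ 3632.0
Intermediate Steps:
g(Y) = 15/8 - Y/8 (g(Y) = -(-15 + Y)/8 = 15/8 - Y/8)
y = -7 (y = 12 - 19 = -7)
C(f) = 7 + f
z = -88/9 (z = 2 - 1/9*106 = 2 - 106/9 = -88/9 ≈ -9.7778)
S(O, q) = -3/5 + O/5
u(v) = (-3/5 + 6*v/5)/(-7 + v) (u(v) = (v + (-3/5 + v/5))/(v - 7) = (-3/5 + 6*v/5)/(-7 + v))
(3551 + z)/(g(9) + u(C(-8))) = (3551 - 88/9)/((15/8 - 1/8*9) + 3*(-1 + 2*(7 - 8))/(5*(-7 + (7 - 8)))) = 31871/(9*((15/8 - 9/8) + 3*(-1 + 2*(-1))/(5*(-7 - 1)))) = 31871/(9*(3/4 + (3/5)*(-1 - 2)/(-8))) = 31871/(9*(3/4 + (3/5)*(-1/8)*(-3))) = 31871/(9*(3/4 + 9/40)) = 31871/(9*(39/40)) = (31871/9)*(40/39) = 1274840/351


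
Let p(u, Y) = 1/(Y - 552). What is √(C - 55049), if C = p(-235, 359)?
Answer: I*√2050520394/193 ≈ 234.63*I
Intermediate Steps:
p(u, Y) = 1/(-552 + Y)
C = -1/193 (C = 1/(-552 + 359) = 1/(-193) = -1/193 ≈ -0.0051813)
√(C - 55049) = √(-1/193 - 55049) = √(-10624458/193) = I*√2050520394/193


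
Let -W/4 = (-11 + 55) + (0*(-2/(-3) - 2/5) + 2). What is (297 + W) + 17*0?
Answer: 113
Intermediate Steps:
W = -184 (W = -4*((-11 + 55) + (0*(-2/(-3) - 2/5) + 2)) = -4*(44 + (0*(-2*(-⅓) - 2*⅕) + 2)) = -4*(44 + (0*(⅔ - ⅖) + 2)) = -4*(44 + (0*(4/15) + 2)) = -4*(44 + (0 + 2)) = -4*(44 + 2) = -4*46 = -184)
(297 + W) + 17*0 = (297 - 184) + 17*0 = 113 + 0 = 113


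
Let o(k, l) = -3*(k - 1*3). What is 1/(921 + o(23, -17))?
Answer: 1/861 ≈ 0.0011614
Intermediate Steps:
o(k, l) = 9 - 3*k (o(k, l) = -3*(k - 3) = -3*(-3 + k) = 9 - 3*k)
1/(921 + o(23, -17)) = 1/(921 + (9 - 3*23)) = 1/(921 + (9 - 69)) = 1/(921 - 60) = 1/861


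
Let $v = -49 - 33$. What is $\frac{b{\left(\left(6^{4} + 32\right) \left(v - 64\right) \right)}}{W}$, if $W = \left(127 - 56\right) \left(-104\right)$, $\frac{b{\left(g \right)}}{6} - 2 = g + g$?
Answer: $\frac{581661}{1846} \approx 315.09$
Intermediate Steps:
$v = -82$
$b{\left(g \right)} = 12 + 12 g$ ($b{\left(g \right)} = 12 + 6 \left(g + g\right) = 12 + 6 \cdot 2 g = 12 + 12 g$)
$W = -7384$ ($W = 71 \left(-104\right) = -7384$)
$\frac{b{\left(\left(6^{4} + 32\right) \left(v - 64\right) \right)}}{W} = \frac{12 + 12 \left(6^{4} + 32\right) \left(-82 - 64\right)}{-7384} = \left(12 + 12 \left(1296 + 32\right) \left(-146\right)\right) \left(- \frac{1}{7384}\right) = \left(12 + 12 \cdot 1328 \left(-146\right)\right) \left(- \frac{1}{7384}\right) = \left(12 + 12 \left(-193888\right)\right) \left(- \frac{1}{7384}\right) = \left(12 - 2326656\right) \left(- \frac{1}{7384}\right) = \left(-2326644\right) \left(- \frac{1}{7384}\right) = \frac{581661}{1846}$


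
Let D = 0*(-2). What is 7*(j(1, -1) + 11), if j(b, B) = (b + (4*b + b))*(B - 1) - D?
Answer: -7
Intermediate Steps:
D = 0
j(b, B) = 6*b*(-1 + B) (j(b, B) = (b + (4*b + b))*(B - 1) - 1*0 = (b + 5*b)*(-1 + B) + 0 = (6*b)*(-1 + B) + 0 = 6*b*(-1 + B) + 0 = 6*b*(-1 + B))
7*(j(1, -1) + 11) = 7*(6*1*(-1 - 1) + 11) = 7*(6*1*(-2) + 11) = 7*(-12 + 11) = 7*(-1) = -7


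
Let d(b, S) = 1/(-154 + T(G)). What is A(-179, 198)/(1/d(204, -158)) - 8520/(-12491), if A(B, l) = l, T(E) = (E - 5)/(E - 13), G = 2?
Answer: -12798078/21122281 ≈ -0.60590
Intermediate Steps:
T(E) = (-5 + E)/(-13 + E)
d(b, S) = -11/1691 (d(b, S) = 1/(-154 + (-5 + 2)/(-13 + 2)) = 1/(-154 - 3/(-11)) = 1/(-154 - 1/11*(-3)) = 1/(-154 + 3/11) = 1/(-1691/11) = -11/1691)
A(-179, 198)/(1/d(204, -158)) - 8520/(-12491) = 198/(1/(-11/1691)) - 8520/(-12491) = 198/(-1691/11) - 8520*(-1/12491) = 198*(-11/1691) + 8520/12491 = -2178/1691 + 8520/12491 = -12798078/21122281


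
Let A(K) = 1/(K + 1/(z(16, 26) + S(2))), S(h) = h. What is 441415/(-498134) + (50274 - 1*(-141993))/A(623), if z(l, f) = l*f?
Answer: 479638001358200/4004231 ≈ 1.1978e+8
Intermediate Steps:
z(l, f) = f*l
A(K) = 1/(1/418 + K) (A(K) = 1/(K + 1/(26*16 + 2)) = 1/(K + 1/(416 + 2)) = 1/(K + 1/418) = 1/(1/418 + K))
441415/(-498134) + (50274 - 1*(-141993))/A(623) = 441415/(-498134) + (50274 - 1*(-141993))/((418/(1 + 418*623))) = 441415*(-1/498134) + (50274 + 141993)/((418/(1 + 260414))) = -33955/38318 + 192267/((418/260415)) = -33955/38318 + 192267/((418*(1/260415))) = -33955/38318 + 192267/(418/260415) = -33955/38318 + 192267*(260415/418) = -33955/38318 + 50069210805/418 = 479638001358200/4004231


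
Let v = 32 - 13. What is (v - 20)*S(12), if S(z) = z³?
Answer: -1728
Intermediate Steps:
v = 19
(v - 20)*S(12) = (19 - 20)*12³ = -1*1728 = -1728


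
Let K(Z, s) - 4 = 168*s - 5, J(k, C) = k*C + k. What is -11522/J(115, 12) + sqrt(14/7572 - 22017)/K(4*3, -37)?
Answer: -11522/1495 - I*sqrt(315587160030)/23537562 ≈ -7.707 - 0.023867*I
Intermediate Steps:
J(k, C) = k + C*k (J(k, C) = C*k + k = k + C*k)
K(Z, s) = -1 + 168*s (K(Z, s) = 4 + (168*s - 5) = 4 + (-5 + 168*s) = -1 + 168*s)
-11522/J(115, 12) + sqrt(14/7572 - 22017)/K(4*3, -37) = -11522*1/(115*(1 + 12)) + sqrt(14/7572 - 22017)/(-1 + 168*(-37)) = -11522/(115*13) + sqrt(14*(1/7572) - 22017)/(-1 - 6216) = -11522/1495 + sqrt(7/3786 - 22017)/(-6217) = -11522*1/1495 + sqrt(-83356355/3786)*(-1/6217) = -11522/1495 + (I*sqrt(315587160030)/3786)*(-1/6217) = -11522/1495 - I*sqrt(315587160030)/23537562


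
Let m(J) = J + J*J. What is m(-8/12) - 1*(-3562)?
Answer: 32056/9 ≈ 3561.8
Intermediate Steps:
m(J) = J + J**2
m(-8/12) - 1*(-3562) = (-8/12)*(1 - 8/12) - 1*(-3562) = (-8*1/12)*(1 - 8*1/12) + 3562 = -2*(1 - 2/3)/3 + 3562 = -2/3*1/3 + 3562 = -2/9 + 3562 = 32056/9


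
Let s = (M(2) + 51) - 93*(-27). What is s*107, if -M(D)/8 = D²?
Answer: 270710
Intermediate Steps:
M(D) = -8*D²
s = 2530 (s = (-8*2² + 51) - 93*(-27) = (-8*4 + 51) + 2511 = (-32 + 51) + 2511 = 19 + 2511 = 2530)
s*107 = 2530*107 = 270710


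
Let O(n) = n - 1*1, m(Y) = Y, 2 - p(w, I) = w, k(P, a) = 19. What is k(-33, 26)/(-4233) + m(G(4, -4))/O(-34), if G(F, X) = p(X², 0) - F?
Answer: 75529/148155 ≈ 0.50980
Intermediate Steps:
p(w, I) = 2 - w
G(F, X) = 2 - F - X² (G(F, X) = (2 - X²) - F = 2 - F - X²)
O(n) = -1 + n (O(n) = n - 1 = -1 + n)
k(-33, 26)/(-4233) + m(G(4, -4))/O(-34) = 19/(-4233) + (2 - 1*4 - 1*(-4)²)/(-1 - 34) = 19*(-1/4233) + (2 - 4 - 1*16)/(-35) = -19/4233 + (2 - 4 - 16)*(-1/35) = -19/4233 - 18*(-1/35) = -19/4233 + 18/35 = 75529/148155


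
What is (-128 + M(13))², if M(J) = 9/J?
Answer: 2739025/169 ≈ 16207.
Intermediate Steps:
(-128 + M(13))² = (-128 + 9/13)² = (-1655/13)² = 2739025/169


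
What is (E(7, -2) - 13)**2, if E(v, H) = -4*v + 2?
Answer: 1521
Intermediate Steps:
E(v, H) = 2 - 4*v
(E(7, -2) - 13)**2 = ((2 - 4*7) - 13)**2 = ((2 - 28) - 13)**2 = (-26 - 13)**2 = (-39)**2 = 1521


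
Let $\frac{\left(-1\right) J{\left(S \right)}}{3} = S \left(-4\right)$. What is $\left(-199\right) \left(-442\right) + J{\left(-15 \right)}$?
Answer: $87778$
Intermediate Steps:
$J{\left(S \right)} = 12 S$ ($J{\left(S \right)} = - 3 S \left(-4\right) = - 3 \left(- 4 S\right) = 12 S$)
$\left(-199\right) \left(-442\right) + J{\left(-15 \right)} = \left(-199\right) \left(-442\right) + 12 \left(-15\right) = 87958 - 180 = 87778$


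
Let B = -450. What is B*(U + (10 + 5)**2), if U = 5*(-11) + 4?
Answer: -78300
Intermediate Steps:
U = -51 (U = -55 + 4 = -51)
B*(U + (10 + 5)**2) = -450*(-51 + (10 + 5)**2) = -450*(-51 + 15**2) = -450*(-51 + 225) = -450*174 = -78300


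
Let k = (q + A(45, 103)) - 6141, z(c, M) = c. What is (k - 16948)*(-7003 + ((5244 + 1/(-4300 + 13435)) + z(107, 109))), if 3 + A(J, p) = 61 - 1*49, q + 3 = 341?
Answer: 343199954098/9135 ≈ 3.7570e+7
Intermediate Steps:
q = 338 (q = -3 + 341 = 338)
A(J, p) = 9 (A(J, p) = -3 + (61 - 1*49) = -3 + (61 - 49) = -3 + 12 = 9)
k = -5794 (k = (338 + 9) - 6141 = 347 - 6141 = -5794)
(k - 16948)*(-7003 + ((5244 + 1/(-4300 + 13435)) + z(107, 109))) = (-5794 - 16948)*(-7003 + ((5244 + 1/(-4300 + 13435)) + 107)) = -22742*(-7003 + ((5244 + 1/9135) + 107)) = -22742*(-7003 + (47903941/9135 + 107)) = -22742*(-7003 + 48881386/9135) = -22742*(-15091019/9135) = 343199954098/9135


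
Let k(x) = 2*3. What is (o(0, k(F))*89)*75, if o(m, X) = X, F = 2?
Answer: 40050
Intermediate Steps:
k(x) = 6
(o(0, k(F))*89)*75 = (6*89)*75 = 534*75 = 40050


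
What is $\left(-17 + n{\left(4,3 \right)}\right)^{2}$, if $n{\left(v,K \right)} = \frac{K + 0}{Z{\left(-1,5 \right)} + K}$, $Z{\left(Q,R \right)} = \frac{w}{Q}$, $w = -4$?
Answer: $\frac{13456}{49} \approx 274.61$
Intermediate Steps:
$Z{\left(Q,R \right)} = - \frac{4}{Q}$
$n{\left(v,K \right)} = \frac{K}{4 + K}$ ($n{\left(v,K \right)} = \frac{K + 0}{- \frac{4}{-1} + K} = \frac{K}{\left(-4\right) \left(-1\right) + K} = \frac{K}{4 + K}$)
$\left(-17 + n{\left(4,3 \right)}\right)^{2} = \left(-17 + \frac{3}{4 + 3}\right)^{2} = \left(-17 + \frac{3}{7}\right)^{2} = \left(- \frac{116}{7}\right)^{2} = \frac{13456}{49}$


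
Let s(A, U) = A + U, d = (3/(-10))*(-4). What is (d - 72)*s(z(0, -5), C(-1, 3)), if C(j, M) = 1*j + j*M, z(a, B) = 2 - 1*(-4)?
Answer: -708/5 ≈ -141.60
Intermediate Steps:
z(a, B) = 6 (z(a, B) = 2 + 4 = 6)
C(j, M) = j + M*j
d = 6/5 (d = (3*(-⅒))*(-4) = -3/10*(-4) = 6/5 ≈ 1.2000)
(d - 72)*s(z(0, -5), C(-1, 3)) = (6/5 - 72)*(6 - (1 + 3)) = -354*(6 - 1*4)/5 = -354*(6 - 4)/5 = -354/5*2 = -708/5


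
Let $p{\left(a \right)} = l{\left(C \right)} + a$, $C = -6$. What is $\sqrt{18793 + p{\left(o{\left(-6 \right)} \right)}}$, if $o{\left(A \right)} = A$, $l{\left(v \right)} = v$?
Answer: $\sqrt{18781} \approx 137.04$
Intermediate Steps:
$p{\left(a \right)} = -6 + a$
$\sqrt{18793 + p{\left(o{\left(-6 \right)} \right)}} = \sqrt{18793 - 12} = \sqrt{18781}$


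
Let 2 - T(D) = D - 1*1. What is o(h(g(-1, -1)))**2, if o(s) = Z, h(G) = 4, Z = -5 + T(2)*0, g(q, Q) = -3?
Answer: 25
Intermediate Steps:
T(D) = 3 - D (T(D) = 2 - (D - 1*1) = 2 - (D - 1) = 2 - (-1 + D) = 2 + (1 - D) = 3 - D)
Z = -5 (Z = -5 + (3 - 1*2)*0 = -5 + (3 - 2)*0 = -5 + 1*0 = -5 + 0 = -5)
o(s) = -5
o(h(g(-1, -1)))**2 = (-5)**2 = 25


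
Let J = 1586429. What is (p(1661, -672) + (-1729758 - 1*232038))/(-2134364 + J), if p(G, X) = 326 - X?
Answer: 1960798/547935 ≈ 3.5785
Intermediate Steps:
(p(1661, -672) + (-1729758 - 1*232038))/(-2134364 + J) = ((326 - 1*(-672)) + (-1729758 - 1*232038))/(-2134364 + 1586429) = ((326 + 672) + (-1729758 - 232038))/(-547935) = (998 - 1961796)*(-1/547935) = -1960798*(-1/547935) = 1960798/547935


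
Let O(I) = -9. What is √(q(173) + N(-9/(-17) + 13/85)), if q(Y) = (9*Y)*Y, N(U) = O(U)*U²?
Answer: 3*√216233661/85 ≈ 519.00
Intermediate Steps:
N(U) = -9*U²
q(Y) = 9*Y²
√(q(173) + N(-9/(-17) + 13/85)) = √(9*173² - 9*(-9/(-17) + 13/85)²) = √(9*29929 - 9*(-9*(-1/17) + 13*(1/85))²) = √(269361 - 9*(9/17 + 13/85)²) = √(269361 - 9*(58/85)²) = √(269361 - 9*3364/7225) = √(269361 - 30276/7225) = √(1946102949/7225) = 3*√216233661/85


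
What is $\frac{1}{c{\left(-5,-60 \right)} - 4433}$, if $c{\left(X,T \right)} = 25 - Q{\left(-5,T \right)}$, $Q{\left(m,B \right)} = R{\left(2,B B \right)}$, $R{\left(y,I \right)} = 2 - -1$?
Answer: $- \frac{1}{4411} \approx -0.00022671$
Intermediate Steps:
$R{\left(y,I \right)} = 3$ ($R{\left(y,I \right)} = 2 + 1 = 3$)
$Q{\left(m,B \right)} = 3$
$c{\left(X,T \right)} = 22$ ($c{\left(X,T \right)} = 25 - 3 = 22$)
$\frac{1}{c{\left(-5,-60 \right)} - 4433} = \frac{1}{22 - 4433} = \frac{1}{-4411} = - \frac{1}{4411}$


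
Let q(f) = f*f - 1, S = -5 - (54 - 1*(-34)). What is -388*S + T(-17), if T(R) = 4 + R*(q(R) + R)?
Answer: 31481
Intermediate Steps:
S = -93 (S = -5 - (54 + 34) = -5 - 1*88 = -5 - 88 = -93)
q(f) = -1 + f² (q(f) = f² - 1 = -1 + f²)
T(R) = 4 + R*(-1 + R + R²) (T(R) = 4 + R*((-1 + R²) + R) = 4 + R*(-1 + R + R²))
-388*S + T(-17) = -388*(-93) + (4 + (-17)² + (-17)³ - 1*(-17)) = 36084 + (4 + 289 - 4913 + 17) = 36084 - 4603 = 31481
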